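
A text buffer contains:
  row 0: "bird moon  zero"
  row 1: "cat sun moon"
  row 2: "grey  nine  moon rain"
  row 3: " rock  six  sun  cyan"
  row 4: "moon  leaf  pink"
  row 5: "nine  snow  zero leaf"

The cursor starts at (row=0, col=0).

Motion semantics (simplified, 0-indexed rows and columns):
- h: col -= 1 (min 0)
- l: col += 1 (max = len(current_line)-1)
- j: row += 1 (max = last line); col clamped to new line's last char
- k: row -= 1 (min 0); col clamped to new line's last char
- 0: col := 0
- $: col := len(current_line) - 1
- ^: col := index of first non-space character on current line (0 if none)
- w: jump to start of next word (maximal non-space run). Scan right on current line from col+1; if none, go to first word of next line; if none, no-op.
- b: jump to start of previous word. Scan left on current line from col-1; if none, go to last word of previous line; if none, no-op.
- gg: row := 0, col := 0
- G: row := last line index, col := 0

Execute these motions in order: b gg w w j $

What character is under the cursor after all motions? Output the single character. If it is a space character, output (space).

Answer: n

Derivation:
After 1 (b): row=0 col=0 char='b'
After 2 (gg): row=0 col=0 char='b'
After 3 (w): row=0 col=5 char='m'
After 4 (w): row=0 col=11 char='z'
After 5 (j): row=1 col=11 char='n'
After 6 ($): row=1 col=11 char='n'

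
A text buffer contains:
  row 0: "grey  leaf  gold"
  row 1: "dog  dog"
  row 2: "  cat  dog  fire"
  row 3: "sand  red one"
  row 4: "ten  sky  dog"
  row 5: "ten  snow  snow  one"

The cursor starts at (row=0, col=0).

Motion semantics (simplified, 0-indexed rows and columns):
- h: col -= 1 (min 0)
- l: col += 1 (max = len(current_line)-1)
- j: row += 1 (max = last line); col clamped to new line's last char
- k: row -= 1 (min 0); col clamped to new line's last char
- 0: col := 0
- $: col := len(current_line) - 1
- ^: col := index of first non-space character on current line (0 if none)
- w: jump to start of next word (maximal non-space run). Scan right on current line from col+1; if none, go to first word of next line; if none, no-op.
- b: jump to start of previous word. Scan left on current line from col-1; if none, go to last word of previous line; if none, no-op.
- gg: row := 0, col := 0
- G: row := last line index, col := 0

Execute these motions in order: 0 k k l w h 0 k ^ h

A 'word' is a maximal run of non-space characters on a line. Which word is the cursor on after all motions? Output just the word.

After 1 (0): row=0 col=0 char='g'
After 2 (k): row=0 col=0 char='g'
After 3 (k): row=0 col=0 char='g'
After 4 (l): row=0 col=1 char='r'
After 5 (w): row=0 col=6 char='l'
After 6 (h): row=0 col=5 char='_'
After 7 (0): row=0 col=0 char='g'
After 8 (k): row=0 col=0 char='g'
After 9 (^): row=0 col=0 char='g'
After 10 (h): row=0 col=0 char='g'

Answer: grey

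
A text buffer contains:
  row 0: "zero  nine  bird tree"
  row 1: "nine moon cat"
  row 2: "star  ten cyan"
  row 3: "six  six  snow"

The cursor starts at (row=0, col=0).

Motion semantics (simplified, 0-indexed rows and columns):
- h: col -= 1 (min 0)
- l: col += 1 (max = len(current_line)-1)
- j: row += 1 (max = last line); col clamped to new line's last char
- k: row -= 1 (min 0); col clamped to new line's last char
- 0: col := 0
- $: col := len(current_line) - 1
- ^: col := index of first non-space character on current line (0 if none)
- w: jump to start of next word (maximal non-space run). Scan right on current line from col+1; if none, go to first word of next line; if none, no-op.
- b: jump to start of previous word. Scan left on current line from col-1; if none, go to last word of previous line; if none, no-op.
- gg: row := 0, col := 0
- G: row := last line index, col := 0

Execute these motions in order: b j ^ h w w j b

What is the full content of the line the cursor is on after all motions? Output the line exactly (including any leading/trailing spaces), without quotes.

Answer: star  ten cyan

Derivation:
After 1 (b): row=0 col=0 char='z'
After 2 (j): row=1 col=0 char='n'
After 3 (^): row=1 col=0 char='n'
After 4 (h): row=1 col=0 char='n'
After 5 (w): row=1 col=5 char='m'
After 6 (w): row=1 col=10 char='c'
After 7 (j): row=2 col=10 char='c'
After 8 (b): row=2 col=6 char='t'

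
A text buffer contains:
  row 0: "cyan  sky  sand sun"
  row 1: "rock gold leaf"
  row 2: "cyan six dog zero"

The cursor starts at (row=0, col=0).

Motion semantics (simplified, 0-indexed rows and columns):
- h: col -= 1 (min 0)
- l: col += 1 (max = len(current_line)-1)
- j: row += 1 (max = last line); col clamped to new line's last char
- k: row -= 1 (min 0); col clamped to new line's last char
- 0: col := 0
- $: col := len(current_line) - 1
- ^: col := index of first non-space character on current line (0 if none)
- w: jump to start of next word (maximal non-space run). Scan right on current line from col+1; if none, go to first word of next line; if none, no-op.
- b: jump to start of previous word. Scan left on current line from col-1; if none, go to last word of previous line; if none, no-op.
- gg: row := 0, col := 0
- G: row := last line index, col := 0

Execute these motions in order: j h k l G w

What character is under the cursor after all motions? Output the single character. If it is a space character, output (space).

Answer: s

Derivation:
After 1 (j): row=1 col=0 char='r'
After 2 (h): row=1 col=0 char='r'
After 3 (k): row=0 col=0 char='c'
After 4 (l): row=0 col=1 char='y'
After 5 (G): row=2 col=0 char='c'
After 6 (w): row=2 col=5 char='s'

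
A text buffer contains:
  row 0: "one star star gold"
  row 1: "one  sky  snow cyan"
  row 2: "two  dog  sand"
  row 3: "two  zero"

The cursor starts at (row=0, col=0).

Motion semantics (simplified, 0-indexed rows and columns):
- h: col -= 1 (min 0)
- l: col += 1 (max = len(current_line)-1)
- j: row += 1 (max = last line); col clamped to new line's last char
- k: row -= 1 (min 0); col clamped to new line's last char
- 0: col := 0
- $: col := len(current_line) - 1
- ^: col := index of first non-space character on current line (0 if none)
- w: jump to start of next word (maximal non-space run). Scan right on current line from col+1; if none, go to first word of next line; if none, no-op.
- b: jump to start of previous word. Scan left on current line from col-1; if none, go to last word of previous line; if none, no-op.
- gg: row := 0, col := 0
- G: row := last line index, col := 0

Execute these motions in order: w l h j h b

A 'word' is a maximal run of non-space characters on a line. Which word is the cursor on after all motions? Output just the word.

After 1 (w): row=0 col=4 char='s'
After 2 (l): row=0 col=5 char='t'
After 3 (h): row=0 col=4 char='s'
After 4 (j): row=1 col=4 char='_'
After 5 (h): row=1 col=3 char='_'
After 6 (b): row=1 col=0 char='o'

Answer: one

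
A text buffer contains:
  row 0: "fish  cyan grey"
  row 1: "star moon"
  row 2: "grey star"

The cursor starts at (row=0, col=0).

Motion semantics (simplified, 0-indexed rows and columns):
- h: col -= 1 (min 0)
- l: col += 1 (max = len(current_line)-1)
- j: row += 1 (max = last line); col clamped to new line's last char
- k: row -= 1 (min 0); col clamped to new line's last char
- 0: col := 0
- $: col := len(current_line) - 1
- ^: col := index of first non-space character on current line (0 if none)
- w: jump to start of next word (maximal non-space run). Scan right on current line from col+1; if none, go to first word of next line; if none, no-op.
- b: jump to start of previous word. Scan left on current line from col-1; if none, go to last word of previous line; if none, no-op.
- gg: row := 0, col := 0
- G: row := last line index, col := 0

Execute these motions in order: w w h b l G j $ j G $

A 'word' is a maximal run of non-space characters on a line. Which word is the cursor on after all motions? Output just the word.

After 1 (w): row=0 col=6 char='c'
After 2 (w): row=0 col=11 char='g'
After 3 (h): row=0 col=10 char='_'
After 4 (b): row=0 col=6 char='c'
After 5 (l): row=0 col=7 char='y'
After 6 (G): row=2 col=0 char='g'
After 7 (j): row=2 col=0 char='g'
After 8 ($): row=2 col=8 char='r'
After 9 (j): row=2 col=8 char='r'
After 10 (G): row=2 col=0 char='g'
After 11 ($): row=2 col=8 char='r'

Answer: star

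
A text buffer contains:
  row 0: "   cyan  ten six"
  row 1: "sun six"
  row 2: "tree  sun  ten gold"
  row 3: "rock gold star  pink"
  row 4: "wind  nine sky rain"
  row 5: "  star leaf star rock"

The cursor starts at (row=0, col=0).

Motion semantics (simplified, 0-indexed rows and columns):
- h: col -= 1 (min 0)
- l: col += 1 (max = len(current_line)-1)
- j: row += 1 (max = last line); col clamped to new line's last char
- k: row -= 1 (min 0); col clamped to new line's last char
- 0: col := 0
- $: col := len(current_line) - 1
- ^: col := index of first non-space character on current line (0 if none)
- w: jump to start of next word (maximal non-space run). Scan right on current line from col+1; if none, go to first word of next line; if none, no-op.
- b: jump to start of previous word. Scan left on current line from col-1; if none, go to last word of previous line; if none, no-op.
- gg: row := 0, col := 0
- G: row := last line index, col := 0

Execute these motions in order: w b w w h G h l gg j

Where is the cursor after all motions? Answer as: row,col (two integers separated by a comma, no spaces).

Answer: 1,0

Derivation:
After 1 (w): row=0 col=3 char='c'
After 2 (b): row=0 col=3 char='c'
After 3 (w): row=0 col=9 char='t'
After 4 (w): row=0 col=13 char='s'
After 5 (h): row=0 col=12 char='_'
After 6 (G): row=5 col=0 char='_'
After 7 (h): row=5 col=0 char='_'
After 8 (l): row=5 col=1 char='_'
After 9 (gg): row=0 col=0 char='_'
After 10 (j): row=1 col=0 char='s'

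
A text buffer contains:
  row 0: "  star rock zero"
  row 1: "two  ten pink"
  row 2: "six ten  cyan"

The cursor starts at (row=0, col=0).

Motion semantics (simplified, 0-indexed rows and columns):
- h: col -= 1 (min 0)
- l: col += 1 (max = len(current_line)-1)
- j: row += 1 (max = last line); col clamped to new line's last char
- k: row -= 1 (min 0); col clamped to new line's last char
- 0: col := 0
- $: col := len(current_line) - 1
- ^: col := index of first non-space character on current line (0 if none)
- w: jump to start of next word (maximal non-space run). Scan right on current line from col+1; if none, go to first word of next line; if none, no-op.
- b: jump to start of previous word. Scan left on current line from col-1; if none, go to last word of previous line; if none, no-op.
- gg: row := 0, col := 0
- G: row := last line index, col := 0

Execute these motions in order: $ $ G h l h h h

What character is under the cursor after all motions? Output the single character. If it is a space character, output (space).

After 1 ($): row=0 col=15 char='o'
After 2 ($): row=0 col=15 char='o'
After 3 (G): row=2 col=0 char='s'
After 4 (h): row=2 col=0 char='s'
After 5 (l): row=2 col=1 char='i'
After 6 (h): row=2 col=0 char='s'
After 7 (h): row=2 col=0 char='s'
After 8 (h): row=2 col=0 char='s'

Answer: s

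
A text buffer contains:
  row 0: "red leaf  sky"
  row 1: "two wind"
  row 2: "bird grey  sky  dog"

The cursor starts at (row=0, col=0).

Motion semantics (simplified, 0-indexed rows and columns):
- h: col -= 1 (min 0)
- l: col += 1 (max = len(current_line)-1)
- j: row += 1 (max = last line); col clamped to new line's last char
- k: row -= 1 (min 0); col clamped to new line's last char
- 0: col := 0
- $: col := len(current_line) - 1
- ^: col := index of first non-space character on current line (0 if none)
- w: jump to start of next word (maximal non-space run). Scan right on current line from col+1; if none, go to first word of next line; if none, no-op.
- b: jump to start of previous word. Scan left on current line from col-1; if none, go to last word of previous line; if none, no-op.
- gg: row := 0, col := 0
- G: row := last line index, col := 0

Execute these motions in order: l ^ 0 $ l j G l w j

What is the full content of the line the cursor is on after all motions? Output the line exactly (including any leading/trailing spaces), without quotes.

Answer: bird grey  sky  dog

Derivation:
After 1 (l): row=0 col=1 char='e'
After 2 (^): row=0 col=0 char='r'
After 3 (0): row=0 col=0 char='r'
After 4 ($): row=0 col=12 char='y'
After 5 (l): row=0 col=12 char='y'
After 6 (j): row=1 col=7 char='d'
After 7 (G): row=2 col=0 char='b'
After 8 (l): row=2 col=1 char='i'
After 9 (w): row=2 col=5 char='g'
After 10 (j): row=2 col=5 char='g'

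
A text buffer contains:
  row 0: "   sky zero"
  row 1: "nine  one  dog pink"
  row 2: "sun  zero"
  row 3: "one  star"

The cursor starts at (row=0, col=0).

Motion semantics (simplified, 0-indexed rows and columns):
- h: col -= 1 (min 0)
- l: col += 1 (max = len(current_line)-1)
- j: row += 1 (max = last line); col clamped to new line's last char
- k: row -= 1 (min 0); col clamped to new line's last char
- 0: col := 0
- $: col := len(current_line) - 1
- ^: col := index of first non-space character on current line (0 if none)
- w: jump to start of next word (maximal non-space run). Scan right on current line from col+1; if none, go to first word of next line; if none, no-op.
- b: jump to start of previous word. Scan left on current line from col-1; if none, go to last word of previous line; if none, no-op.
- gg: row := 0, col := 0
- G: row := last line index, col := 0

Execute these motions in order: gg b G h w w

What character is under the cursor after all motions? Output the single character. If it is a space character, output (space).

After 1 (gg): row=0 col=0 char='_'
After 2 (b): row=0 col=0 char='_'
After 3 (G): row=3 col=0 char='o'
After 4 (h): row=3 col=0 char='o'
After 5 (w): row=3 col=5 char='s'
After 6 (w): row=3 col=5 char='s'

Answer: s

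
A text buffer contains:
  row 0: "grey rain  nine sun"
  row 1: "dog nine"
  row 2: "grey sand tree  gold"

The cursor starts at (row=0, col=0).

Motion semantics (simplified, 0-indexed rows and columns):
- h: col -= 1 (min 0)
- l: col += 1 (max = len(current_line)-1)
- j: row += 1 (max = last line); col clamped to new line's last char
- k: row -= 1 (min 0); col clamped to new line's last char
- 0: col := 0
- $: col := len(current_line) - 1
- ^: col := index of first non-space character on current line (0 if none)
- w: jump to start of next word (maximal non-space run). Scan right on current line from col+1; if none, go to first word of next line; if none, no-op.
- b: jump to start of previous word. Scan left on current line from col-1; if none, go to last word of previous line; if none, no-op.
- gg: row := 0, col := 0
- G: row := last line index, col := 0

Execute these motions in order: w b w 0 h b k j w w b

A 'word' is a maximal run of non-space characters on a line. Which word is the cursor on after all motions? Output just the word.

Answer: nine

Derivation:
After 1 (w): row=0 col=5 char='r'
After 2 (b): row=0 col=0 char='g'
After 3 (w): row=0 col=5 char='r'
After 4 (0): row=0 col=0 char='g'
After 5 (h): row=0 col=0 char='g'
After 6 (b): row=0 col=0 char='g'
After 7 (k): row=0 col=0 char='g'
After 8 (j): row=1 col=0 char='d'
After 9 (w): row=1 col=4 char='n'
After 10 (w): row=2 col=0 char='g'
After 11 (b): row=1 col=4 char='n'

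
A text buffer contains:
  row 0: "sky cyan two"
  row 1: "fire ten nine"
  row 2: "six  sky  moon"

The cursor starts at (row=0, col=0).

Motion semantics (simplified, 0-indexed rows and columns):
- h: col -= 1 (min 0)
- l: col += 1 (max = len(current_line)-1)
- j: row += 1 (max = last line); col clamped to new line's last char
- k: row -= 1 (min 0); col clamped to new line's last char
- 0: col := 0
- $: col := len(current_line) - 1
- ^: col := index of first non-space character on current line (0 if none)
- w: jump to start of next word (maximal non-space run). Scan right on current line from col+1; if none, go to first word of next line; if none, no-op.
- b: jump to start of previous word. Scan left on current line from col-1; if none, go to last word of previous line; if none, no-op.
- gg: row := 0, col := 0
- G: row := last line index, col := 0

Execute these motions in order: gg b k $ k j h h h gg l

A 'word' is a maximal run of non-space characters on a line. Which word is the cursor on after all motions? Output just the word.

After 1 (gg): row=0 col=0 char='s'
After 2 (b): row=0 col=0 char='s'
After 3 (k): row=0 col=0 char='s'
After 4 ($): row=0 col=11 char='o'
After 5 (k): row=0 col=11 char='o'
After 6 (j): row=1 col=11 char='n'
After 7 (h): row=1 col=10 char='i'
After 8 (h): row=1 col=9 char='n'
After 9 (h): row=1 col=8 char='_'
After 10 (gg): row=0 col=0 char='s'
After 11 (l): row=0 col=1 char='k'

Answer: sky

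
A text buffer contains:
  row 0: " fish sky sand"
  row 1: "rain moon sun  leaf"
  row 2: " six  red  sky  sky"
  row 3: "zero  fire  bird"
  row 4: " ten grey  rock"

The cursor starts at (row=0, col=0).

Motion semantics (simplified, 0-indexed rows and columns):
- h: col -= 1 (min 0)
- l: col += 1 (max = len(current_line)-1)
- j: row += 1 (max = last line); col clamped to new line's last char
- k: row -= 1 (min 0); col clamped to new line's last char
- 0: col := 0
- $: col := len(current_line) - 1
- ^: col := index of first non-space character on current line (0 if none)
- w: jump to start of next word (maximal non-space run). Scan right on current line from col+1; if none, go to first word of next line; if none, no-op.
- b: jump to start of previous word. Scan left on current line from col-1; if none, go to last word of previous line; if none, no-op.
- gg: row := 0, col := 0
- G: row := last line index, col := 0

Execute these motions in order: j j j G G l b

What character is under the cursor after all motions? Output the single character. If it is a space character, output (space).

Answer: b

Derivation:
After 1 (j): row=1 col=0 char='r'
After 2 (j): row=2 col=0 char='_'
After 3 (j): row=3 col=0 char='z'
After 4 (G): row=4 col=0 char='_'
After 5 (G): row=4 col=0 char='_'
After 6 (l): row=4 col=1 char='t'
After 7 (b): row=3 col=12 char='b'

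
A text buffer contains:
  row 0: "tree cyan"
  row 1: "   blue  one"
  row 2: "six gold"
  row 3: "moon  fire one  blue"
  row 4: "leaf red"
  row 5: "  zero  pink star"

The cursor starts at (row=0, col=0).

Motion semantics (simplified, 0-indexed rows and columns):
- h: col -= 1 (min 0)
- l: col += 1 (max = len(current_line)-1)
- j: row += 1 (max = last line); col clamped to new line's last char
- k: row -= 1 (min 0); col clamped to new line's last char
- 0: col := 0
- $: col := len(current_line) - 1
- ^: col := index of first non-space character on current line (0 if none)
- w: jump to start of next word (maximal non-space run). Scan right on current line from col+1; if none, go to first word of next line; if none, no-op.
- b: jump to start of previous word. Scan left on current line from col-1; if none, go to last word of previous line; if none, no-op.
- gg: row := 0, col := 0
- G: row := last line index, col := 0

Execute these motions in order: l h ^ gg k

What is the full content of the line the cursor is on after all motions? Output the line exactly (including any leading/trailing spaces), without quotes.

After 1 (l): row=0 col=1 char='r'
After 2 (h): row=0 col=0 char='t'
After 3 (^): row=0 col=0 char='t'
After 4 (gg): row=0 col=0 char='t'
After 5 (k): row=0 col=0 char='t'

Answer: tree cyan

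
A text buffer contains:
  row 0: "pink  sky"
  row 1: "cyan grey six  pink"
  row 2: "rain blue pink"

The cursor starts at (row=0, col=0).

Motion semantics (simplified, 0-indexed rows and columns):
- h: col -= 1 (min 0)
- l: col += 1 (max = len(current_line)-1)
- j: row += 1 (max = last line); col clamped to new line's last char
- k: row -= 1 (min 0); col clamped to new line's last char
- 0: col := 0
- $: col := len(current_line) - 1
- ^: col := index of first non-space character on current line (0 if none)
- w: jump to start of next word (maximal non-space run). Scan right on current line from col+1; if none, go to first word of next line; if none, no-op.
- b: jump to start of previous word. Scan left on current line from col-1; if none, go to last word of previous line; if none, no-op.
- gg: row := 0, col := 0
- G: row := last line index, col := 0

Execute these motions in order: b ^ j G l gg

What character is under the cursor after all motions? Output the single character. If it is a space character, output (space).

Answer: p

Derivation:
After 1 (b): row=0 col=0 char='p'
After 2 (^): row=0 col=0 char='p'
After 3 (j): row=1 col=0 char='c'
After 4 (G): row=2 col=0 char='r'
After 5 (l): row=2 col=1 char='a'
After 6 (gg): row=0 col=0 char='p'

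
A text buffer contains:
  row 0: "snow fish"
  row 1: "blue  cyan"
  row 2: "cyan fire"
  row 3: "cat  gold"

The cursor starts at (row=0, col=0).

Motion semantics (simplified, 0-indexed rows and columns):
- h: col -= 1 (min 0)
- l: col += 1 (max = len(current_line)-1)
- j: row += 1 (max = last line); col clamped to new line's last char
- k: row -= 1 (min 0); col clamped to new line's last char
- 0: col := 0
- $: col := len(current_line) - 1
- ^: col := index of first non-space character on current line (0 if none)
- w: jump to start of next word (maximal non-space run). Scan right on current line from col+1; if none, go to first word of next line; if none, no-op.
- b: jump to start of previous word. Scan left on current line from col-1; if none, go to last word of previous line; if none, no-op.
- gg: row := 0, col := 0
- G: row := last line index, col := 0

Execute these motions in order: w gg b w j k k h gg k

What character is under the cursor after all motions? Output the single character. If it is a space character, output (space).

Answer: s

Derivation:
After 1 (w): row=0 col=5 char='f'
After 2 (gg): row=0 col=0 char='s'
After 3 (b): row=0 col=0 char='s'
After 4 (w): row=0 col=5 char='f'
After 5 (j): row=1 col=5 char='_'
After 6 (k): row=0 col=5 char='f'
After 7 (k): row=0 col=5 char='f'
After 8 (h): row=0 col=4 char='_'
After 9 (gg): row=0 col=0 char='s'
After 10 (k): row=0 col=0 char='s'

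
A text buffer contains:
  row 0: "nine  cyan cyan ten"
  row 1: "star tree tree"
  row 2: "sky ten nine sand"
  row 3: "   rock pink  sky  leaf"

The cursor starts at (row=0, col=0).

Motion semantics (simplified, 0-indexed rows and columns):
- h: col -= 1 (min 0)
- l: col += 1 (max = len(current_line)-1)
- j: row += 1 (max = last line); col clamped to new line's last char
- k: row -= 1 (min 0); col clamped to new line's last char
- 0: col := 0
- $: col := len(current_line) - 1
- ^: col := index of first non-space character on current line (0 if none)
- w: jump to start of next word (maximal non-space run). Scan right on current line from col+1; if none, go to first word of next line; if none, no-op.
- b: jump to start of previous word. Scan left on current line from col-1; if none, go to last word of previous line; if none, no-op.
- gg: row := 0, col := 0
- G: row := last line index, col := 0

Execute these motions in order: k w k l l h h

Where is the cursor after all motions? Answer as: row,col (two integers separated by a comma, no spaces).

Answer: 0,6

Derivation:
After 1 (k): row=0 col=0 char='n'
After 2 (w): row=0 col=6 char='c'
After 3 (k): row=0 col=6 char='c'
After 4 (l): row=0 col=7 char='y'
After 5 (l): row=0 col=8 char='a'
After 6 (h): row=0 col=7 char='y'
After 7 (h): row=0 col=6 char='c'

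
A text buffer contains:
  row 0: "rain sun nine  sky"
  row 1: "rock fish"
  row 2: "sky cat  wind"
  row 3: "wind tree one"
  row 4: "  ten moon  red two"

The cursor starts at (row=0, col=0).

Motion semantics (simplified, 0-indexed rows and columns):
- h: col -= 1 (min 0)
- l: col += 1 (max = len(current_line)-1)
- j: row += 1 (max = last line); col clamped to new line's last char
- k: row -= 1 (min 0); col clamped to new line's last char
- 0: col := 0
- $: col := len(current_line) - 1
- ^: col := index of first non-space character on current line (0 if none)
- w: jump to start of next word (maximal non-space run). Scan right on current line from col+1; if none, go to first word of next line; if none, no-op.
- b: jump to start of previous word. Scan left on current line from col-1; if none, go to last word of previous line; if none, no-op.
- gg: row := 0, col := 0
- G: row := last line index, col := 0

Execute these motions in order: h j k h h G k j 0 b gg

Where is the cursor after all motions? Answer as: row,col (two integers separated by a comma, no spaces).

After 1 (h): row=0 col=0 char='r'
After 2 (j): row=1 col=0 char='r'
After 3 (k): row=0 col=0 char='r'
After 4 (h): row=0 col=0 char='r'
After 5 (h): row=0 col=0 char='r'
After 6 (G): row=4 col=0 char='_'
After 7 (k): row=3 col=0 char='w'
After 8 (j): row=4 col=0 char='_'
After 9 (0): row=4 col=0 char='_'
After 10 (b): row=3 col=10 char='o'
After 11 (gg): row=0 col=0 char='r'

Answer: 0,0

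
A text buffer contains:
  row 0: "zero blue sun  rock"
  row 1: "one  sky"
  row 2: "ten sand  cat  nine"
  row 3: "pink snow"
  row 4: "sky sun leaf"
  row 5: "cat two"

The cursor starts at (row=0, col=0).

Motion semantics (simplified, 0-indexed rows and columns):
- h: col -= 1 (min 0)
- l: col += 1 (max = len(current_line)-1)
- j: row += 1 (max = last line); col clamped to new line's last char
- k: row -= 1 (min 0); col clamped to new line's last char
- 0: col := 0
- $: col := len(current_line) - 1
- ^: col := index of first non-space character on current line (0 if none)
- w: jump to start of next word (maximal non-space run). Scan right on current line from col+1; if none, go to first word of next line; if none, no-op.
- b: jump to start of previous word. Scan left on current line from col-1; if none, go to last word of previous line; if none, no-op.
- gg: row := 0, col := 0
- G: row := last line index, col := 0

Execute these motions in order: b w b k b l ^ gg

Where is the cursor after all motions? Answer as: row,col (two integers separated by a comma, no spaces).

Answer: 0,0

Derivation:
After 1 (b): row=0 col=0 char='z'
After 2 (w): row=0 col=5 char='b'
After 3 (b): row=0 col=0 char='z'
After 4 (k): row=0 col=0 char='z'
After 5 (b): row=0 col=0 char='z'
After 6 (l): row=0 col=1 char='e'
After 7 (^): row=0 col=0 char='z'
After 8 (gg): row=0 col=0 char='z'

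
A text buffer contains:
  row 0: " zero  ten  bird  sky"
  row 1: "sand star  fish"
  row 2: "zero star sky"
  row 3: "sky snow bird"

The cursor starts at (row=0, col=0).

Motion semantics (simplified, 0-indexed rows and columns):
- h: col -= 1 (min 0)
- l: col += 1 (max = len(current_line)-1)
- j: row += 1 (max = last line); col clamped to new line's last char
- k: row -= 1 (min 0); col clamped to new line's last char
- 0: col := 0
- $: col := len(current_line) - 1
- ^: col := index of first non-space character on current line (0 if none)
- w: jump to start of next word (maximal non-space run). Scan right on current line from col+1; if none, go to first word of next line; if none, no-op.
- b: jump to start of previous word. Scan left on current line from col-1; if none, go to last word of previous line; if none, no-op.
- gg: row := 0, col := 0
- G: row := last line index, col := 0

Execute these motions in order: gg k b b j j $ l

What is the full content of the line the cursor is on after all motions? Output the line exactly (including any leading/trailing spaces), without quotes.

Answer: zero star sky

Derivation:
After 1 (gg): row=0 col=0 char='_'
After 2 (k): row=0 col=0 char='_'
After 3 (b): row=0 col=0 char='_'
After 4 (b): row=0 col=0 char='_'
After 5 (j): row=1 col=0 char='s'
After 6 (j): row=2 col=0 char='z'
After 7 ($): row=2 col=12 char='y'
After 8 (l): row=2 col=12 char='y'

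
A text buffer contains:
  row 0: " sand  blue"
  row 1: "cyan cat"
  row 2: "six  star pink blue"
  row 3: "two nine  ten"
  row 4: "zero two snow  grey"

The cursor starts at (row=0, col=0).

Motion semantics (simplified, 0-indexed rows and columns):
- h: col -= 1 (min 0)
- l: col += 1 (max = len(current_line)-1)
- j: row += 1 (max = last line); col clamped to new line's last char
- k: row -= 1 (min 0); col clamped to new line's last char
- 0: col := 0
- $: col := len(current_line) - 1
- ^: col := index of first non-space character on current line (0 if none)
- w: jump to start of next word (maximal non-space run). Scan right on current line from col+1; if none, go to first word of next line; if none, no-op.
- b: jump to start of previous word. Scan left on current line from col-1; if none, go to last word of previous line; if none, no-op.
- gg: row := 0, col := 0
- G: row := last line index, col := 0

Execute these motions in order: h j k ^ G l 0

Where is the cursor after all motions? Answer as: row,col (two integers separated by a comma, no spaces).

Answer: 4,0

Derivation:
After 1 (h): row=0 col=0 char='_'
After 2 (j): row=1 col=0 char='c'
After 3 (k): row=0 col=0 char='_'
After 4 (^): row=0 col=1 char='s'
After 5 (G): row=4 col=0 char='z'
After 6 (l): row=4 col=1 char='e'
After 7 (0): row=4 col=0 char='z'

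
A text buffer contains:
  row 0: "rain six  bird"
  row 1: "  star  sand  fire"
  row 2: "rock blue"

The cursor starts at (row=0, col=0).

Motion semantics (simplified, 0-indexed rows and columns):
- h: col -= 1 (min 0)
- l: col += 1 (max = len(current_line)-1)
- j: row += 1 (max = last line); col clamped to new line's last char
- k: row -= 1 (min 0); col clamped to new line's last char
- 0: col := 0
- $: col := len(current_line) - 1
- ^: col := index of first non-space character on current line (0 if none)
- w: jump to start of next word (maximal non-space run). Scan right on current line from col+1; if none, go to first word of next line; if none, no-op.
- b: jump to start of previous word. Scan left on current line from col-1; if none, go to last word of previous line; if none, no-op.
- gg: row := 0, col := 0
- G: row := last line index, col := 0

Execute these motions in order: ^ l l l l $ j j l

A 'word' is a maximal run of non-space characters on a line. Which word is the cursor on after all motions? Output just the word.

After 1 (^): row=0 col=0 char='r'
After 2 (l): row=0 col=1 char='a'
After 3 (l): row=0 col=2 char='i'
After 4 (l): row=0 col=3 char='n'
After 5 (l): row=0 col=4 char='_'
After 6 ($): row=0 col=13 char='d'
After 7 (j): row=1 col=13 char='_'
After 8 (j): row=2 col=8 char='e'
After 9 (l): row=2 col=8 char='e'

Answer: blue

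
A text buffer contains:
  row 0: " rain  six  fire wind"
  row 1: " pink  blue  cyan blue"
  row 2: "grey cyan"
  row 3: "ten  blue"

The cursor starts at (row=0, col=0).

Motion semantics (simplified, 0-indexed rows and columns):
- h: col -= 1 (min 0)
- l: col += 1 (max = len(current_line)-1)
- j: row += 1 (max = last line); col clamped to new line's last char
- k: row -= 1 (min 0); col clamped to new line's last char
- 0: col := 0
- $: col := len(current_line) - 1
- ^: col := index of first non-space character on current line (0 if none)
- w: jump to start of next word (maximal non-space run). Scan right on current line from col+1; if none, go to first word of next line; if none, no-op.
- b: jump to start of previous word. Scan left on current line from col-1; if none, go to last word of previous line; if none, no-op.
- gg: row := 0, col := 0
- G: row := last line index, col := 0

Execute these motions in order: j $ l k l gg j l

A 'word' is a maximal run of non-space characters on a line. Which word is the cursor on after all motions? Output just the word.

After 1 (j): row=1 col=0 char='_'
After 2 ($): row=1 col=21 char='e'
After 3 (l): row=1 col=21 char='e'
After 4 (k): row=0 col=20 char='d'
After 5 (l): row=0 col=20 char='d'
After 6 (gg): row=0 col=0 char='_'
After 7 (j): row=1 col=0 char='_'
After 8 (l): row=1 col=1 char='p'

Answer: pink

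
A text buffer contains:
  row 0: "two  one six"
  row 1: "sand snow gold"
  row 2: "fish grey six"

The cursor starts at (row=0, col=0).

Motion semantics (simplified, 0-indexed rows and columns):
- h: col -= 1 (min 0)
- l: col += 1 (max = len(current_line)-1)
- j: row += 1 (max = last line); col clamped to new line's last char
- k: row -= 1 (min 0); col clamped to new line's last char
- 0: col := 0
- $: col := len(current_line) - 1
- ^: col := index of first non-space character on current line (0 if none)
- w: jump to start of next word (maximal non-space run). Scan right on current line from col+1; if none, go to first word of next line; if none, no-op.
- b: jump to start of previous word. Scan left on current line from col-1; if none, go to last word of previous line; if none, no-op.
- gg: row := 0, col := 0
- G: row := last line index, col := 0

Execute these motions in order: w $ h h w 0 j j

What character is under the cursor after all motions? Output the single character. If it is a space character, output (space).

After 1 (w): row=0 col=5 char='o'
After 2 ($): row=0 col=11 char='x'
After 3 (h): row=0 col=10 char='i'
After 4 (h): row=0 col=9 char='s'
After 5 (w): row=1 col=0 char='s'
After 6 (0): row=1 col=0 char='s'
After 7 (j): row=2 col=0 char='f'
After 8 (j): row=2 col=0 char='f'

Answer: f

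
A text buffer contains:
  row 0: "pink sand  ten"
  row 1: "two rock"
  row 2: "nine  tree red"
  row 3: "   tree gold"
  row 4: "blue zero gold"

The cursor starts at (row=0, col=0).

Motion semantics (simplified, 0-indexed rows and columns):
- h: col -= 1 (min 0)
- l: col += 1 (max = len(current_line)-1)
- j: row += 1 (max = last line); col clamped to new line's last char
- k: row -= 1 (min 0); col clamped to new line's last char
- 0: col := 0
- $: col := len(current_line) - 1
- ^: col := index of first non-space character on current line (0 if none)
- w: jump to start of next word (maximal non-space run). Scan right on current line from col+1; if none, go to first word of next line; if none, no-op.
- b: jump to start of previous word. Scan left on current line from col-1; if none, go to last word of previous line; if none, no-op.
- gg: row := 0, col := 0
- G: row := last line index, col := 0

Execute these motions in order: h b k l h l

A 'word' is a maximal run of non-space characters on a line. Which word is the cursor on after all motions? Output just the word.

Answer: pink

Derivation:
After 1 (h): row=0 col=0 char='p'
After 2 (b): row=0 col=0 char='p'
After 3 (k): row=0 col=0 char='p'
After 4 (l): row=0 col=1 char='i'
After 5 (h): row=0 col=0 char='p'
After 6 (l): row=0 col=1 char='i'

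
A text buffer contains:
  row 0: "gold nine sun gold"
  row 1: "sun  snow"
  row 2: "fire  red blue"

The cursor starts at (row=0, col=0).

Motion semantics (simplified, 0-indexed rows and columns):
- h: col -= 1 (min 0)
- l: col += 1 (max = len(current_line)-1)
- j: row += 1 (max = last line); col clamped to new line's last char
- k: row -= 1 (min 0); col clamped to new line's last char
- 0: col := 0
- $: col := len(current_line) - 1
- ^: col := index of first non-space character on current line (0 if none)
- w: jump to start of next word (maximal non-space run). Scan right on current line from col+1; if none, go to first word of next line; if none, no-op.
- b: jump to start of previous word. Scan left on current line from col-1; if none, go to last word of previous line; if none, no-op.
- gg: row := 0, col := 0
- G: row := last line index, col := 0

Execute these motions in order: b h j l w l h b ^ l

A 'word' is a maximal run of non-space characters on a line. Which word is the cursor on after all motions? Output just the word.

After 1 (b): row=0 col=0 char='g'
After 2 (h): row=0 col=0 char='g'
After 3 (j): row=1 col=0 char='s'
After 4 (l): row=1 col=1 char='u'
After 5 (w): row=1 col=5 char='s'
After 6 (l): row=1 col=6 char='n'
After 7 (h): row=1 col=5 char='s'
After 8 (b): row=1 col=0 char='s'
After 9 (^): row=1 col=0 char='s'
After 10 (l): row=1 col=1 char='u'

Answer: sun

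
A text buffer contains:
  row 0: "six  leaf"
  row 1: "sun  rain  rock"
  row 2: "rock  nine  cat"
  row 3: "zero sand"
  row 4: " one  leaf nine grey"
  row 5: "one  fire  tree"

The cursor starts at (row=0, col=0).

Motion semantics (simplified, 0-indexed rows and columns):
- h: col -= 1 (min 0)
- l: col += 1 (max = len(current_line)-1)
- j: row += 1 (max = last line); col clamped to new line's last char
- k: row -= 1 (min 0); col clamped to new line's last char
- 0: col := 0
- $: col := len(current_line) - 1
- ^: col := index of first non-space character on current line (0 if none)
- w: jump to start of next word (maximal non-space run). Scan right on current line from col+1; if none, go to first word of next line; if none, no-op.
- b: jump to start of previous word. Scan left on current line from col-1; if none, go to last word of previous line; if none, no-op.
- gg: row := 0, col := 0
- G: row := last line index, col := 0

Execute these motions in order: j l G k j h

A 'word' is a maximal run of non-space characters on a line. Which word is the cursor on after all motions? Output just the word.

After 1 (j): row=1 col=0 char='s'
After 2 (l): row=1 col=1 char='u'
After 3 (G): row=5 col=0 char='o'
After 4 (k): row=4 col=0 char='_'
After 5 (j): row=5 col=0 char='o'
After 6 (h): row=5 col=0 char='o'

Answer: one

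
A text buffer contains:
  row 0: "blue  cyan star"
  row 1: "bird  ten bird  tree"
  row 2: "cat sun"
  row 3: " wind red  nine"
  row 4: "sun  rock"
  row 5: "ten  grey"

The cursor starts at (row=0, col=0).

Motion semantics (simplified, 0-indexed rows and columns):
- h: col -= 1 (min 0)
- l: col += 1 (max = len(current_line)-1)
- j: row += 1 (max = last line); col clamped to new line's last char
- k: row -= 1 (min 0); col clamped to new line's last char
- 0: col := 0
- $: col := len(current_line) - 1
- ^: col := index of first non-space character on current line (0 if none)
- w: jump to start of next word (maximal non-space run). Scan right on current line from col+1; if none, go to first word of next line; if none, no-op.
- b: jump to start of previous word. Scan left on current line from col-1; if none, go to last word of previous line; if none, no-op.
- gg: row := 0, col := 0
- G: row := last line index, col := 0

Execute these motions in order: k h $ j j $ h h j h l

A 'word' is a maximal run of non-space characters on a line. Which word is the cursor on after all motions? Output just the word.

After 1 (k): row=0 col=0 char='b'
After 2 (h): row=0 col=0 char='b'
After 3 ($): row=0 col=14 char='r'
After 4 (j): row=1 col=14 char='_'
After 5 (j): row=2 col=6 char='n'
After 6 ($): row=2 col=6 char='n'
After 7 (h): row=2 col=5 char='u'
After 8 (h): row=2 col=4 char='s'
After 9 (j): row=3 col=4 char='d'
After 10 (h): row=3 col=3 char='n'
After 11 (l): row=3 col=4 char='d'

Answer: wind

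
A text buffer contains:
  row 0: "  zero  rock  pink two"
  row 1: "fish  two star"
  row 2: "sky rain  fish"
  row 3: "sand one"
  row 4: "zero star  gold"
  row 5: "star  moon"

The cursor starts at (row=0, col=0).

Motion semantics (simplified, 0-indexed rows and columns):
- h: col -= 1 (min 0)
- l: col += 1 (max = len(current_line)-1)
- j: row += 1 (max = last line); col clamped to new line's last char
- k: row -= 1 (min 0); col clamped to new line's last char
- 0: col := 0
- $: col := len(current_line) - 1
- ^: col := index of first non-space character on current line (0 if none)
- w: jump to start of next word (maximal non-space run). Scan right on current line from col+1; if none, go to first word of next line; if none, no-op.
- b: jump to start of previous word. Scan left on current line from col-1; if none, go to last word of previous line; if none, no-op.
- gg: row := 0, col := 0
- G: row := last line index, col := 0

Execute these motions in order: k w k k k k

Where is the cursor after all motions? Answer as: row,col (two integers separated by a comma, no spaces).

After 1 (k): row=0 col=0 char='_'
After 2 (w): row=0 col=2 char='z'
After 3 (k): row=0 col=2 char='z'
After 4 (k): row=0 col=2 char='z'
After 5 (k): row=0 col=2 char='z'
After 6 (k): row=0 col=2 char='z'

Answer: 0,2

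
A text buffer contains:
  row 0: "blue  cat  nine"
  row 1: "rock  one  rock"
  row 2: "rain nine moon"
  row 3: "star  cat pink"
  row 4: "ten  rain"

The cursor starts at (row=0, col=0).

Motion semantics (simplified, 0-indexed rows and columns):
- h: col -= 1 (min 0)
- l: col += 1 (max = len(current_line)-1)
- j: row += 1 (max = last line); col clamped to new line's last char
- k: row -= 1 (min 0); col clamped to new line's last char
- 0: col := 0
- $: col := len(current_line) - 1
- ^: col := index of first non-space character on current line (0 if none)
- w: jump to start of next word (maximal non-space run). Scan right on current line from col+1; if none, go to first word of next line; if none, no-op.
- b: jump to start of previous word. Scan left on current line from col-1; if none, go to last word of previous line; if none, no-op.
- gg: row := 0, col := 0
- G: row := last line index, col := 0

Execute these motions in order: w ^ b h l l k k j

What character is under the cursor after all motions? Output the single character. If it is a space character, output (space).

Answer: c

Derivation:
After 1 (w): row=0 col=6 char='c'
After 2 (^): row=0 col=0 char='b'
After 3 (b): row=0 col=0 char='b'
After 4 (h): row=0 col=0 char='b'
After 5 (l): row=0 col=1 char='l'
After 6 (l): row=0 col=2 char='u'
After 7 (k): row=0 col=2 char='u'
After 8 (k): row=0 col=2 char='u'
After 9 (j): row=1 col=2 char='c'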